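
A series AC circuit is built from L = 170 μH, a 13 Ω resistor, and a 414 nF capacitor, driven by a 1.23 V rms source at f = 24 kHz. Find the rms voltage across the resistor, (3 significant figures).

0.989 V

ω = 2πf = 150800 rad/s
X_L = ωL = 25.6 Ω
X_C = 1/(ωC) = 16.0 Ω
Net reactance X = X_L − X_C = 9.62 Ω
Z = 13.0 + j9.62 Ω
|Z| = √(13.0² + 9.62²) = 16.2 Ω
I = V/|Z| = 76.1 mA
V_R = I·|Z_R| = 0.0761 × 13.0 = 0.989 V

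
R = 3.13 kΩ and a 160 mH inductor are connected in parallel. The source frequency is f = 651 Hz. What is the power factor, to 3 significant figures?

ω = 2πf = 4090 rad/s
X_L = ωL = 654 Ω
Parallel: admittances add. Y = 1/R + 1/(jωL)
Y = (0.000319 − j0.00153) S
|Y| = 0.00156 S → |Z| = 1/|Y| = 641 Ω, ∠Z = −∠Y = 78.2°
cos φ = cos(78.2°) = 0.205

0.205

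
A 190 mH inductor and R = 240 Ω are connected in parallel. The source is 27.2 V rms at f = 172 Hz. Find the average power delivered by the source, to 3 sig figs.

ω = 2πf = 1081 rad/s
X_L = ωL = 205 Ω
Parallel: admittances add. Y = 1/R + 1/(jωL)
Y = (0.00417 − j0.00487) S
|Y| = 0.00641 S → |Z| = 1/|Y| = 156 Ω, ∠Z = −∠Y = 49.5°
I = V/|Z| = 174 mA
P = VI cos φ = 27.2 × 0.174 × cos(49.5°) = 3.08 W

3.08 W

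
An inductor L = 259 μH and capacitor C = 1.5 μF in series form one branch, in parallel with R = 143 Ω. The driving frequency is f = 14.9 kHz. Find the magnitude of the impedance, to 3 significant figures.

ω = 2πf = 93620 rad/s
X_L = ωL = 24.2 Ω
X_C = 1/(ωC) = 7.12 Ω
Branch 1: Z₁ = R = 143 Ω
Branch 2 (series LC): Z₂ = j(X_L − X_C) = j17.1 Ω
Parallel: Z = Z₁Z₂/(Z₁+Z₂), |Z| = 17.0 Ω, ∠Z = 83.2°

17.0 Ω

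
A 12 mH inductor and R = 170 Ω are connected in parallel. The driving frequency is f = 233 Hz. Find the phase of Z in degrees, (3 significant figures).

ω = 2πf = 1464 rad/s
X_L = ωL = 17.6 Ω
Parallel: admittances add. Y = 1/R + 1/(jωL)
Y = (0.00588 − j0.0569) S
|Y| = 0.0572 S → |Z| = 1/|Y| = 17.5 Ω, ∠Z = −∠Y = 84.1°

84.1°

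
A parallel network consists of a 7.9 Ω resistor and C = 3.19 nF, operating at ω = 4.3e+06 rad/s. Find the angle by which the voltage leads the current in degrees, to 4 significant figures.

-6.185°

X_C = 1/(ωC) = 72.90 Ω
Parallel: admittances add. Y = 1/R + jωC
Y = (0.1266 + j0.01372) S
|Y| = 0.1273 S → |Z| = 1/|Y| = 7.854 Ω, ∠Z = −∠Y = -6.185°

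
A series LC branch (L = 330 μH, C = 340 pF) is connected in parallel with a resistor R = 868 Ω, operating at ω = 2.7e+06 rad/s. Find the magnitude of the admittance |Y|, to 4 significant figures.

5.172 mS

X_L = ωL = 891.0 Ω
X_C = 1/(ωC) = 1089 Ω
Branch 1: Z₁ = R = 868.0 Ω
Branch 2 (series LC): Z₂ = j(X_L − X_C) = −j198.3 Ω
Parallel: Z = Z₁Z₂/(Z₁+Z₂), |Z| = 193.3 Ω, ∠Z = -77.13°
|Y| = 1/|Z| = 5.172 mS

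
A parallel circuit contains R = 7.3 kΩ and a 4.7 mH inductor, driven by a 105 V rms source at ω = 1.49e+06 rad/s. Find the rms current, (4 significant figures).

20.78 mA

X_L = ωL = 7003 Ω
Parallel: admittances add. Y = 1/R + 1/(jωL)
Y = (0.0001370 − j0.0001428) S
|Y| = 0.0001979 S → |Z| = 1/|Y| = 5054 Ω, ∠Z = −∠Y = 46.19°
I = V/|Z| = 105/5054 = 20.78 mA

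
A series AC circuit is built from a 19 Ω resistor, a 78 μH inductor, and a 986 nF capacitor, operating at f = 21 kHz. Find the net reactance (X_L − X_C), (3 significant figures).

ω = 2πf = 131900 rad/s
X_L = ωL = 10.3 Ω
X_C = 1/(ωC) = 7.69 Ω
X = 10.3 − 7.69 = 2.61 Ω

2.61 Ω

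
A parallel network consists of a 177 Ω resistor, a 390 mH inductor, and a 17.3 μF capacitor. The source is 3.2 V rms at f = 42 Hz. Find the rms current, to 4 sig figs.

ω = 2πf = 263.9 rad/s
X_L = ωL = 102.9 Ω
X_C = 1/(ωC) = 219.0 Ω
Parallel: admittances add. Y = 1/R + 1/(jωL) + jωC
Y = (0.005650 − j0.005151) S
|Y| = 0.007645 S → |Z| = 1/|Y| = 130.8 Ω, ∠Z = −∠Y = 42.36°
I = V/|Z| = 3.2/130.8 = 24.47 mA

24.47 mA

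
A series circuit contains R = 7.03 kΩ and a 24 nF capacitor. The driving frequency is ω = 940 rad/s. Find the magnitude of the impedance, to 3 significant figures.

44900 Ω

X_C = 1/(ωC) = 44300 Ω
Z = 7030 − j44300 Ω
|Z| = √(7030² + 44300²) = 44900 Ω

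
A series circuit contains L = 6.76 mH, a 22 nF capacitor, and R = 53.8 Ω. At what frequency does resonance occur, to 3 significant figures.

ω₀ = 1/√(LC) = 1/√(0.00676 × 2.2e-08) = 82000 rad/s
f₀ = ω₀/(2π) = 13.1 kHz

13.1 kHz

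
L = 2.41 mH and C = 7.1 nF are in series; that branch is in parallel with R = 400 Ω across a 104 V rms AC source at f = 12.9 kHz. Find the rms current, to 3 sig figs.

ω = 2πf = 81050 rad/s
X_L = ωL = 195 Ω
X_C = 1/(ωC) = 1740 Ω
Branch 1: Z₁ = R = 400 Ω
Branch 2 (series LC): Z₂ = j(X_L − X_C) = −j1540 Ω
Parallel: Z = Z₁Z₂/(Z₁+Z₂), |Z| = 387 Ω, ∠Z = -14.5°
I = V/|Z| = 104/387 = 269 mA

269 mA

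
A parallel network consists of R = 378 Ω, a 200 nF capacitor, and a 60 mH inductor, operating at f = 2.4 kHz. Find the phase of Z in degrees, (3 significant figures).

ω = 2πf = 15080 rad/s
X_L = ωL = 905 Ω
X_C = 1/(ωC) = 332 Ω
Parallel: admittances add. Y = 1/R + 1/(jωL) + jωC
Y = (0.00265 + j0.00191) S
|Y| = 0.00326 S → |Z| = 1/|Y| = 306 Ω, ∠Z = −∠Y = -35.8°

-35.8°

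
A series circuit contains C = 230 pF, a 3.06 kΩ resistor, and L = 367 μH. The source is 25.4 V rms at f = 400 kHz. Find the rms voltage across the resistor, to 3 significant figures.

24.6 V

ω = 2πf = 2.513e+06 rad/s
X_L = ωL = 922 Ω
X_C = 1/(ωC) = 1730 Ω
Net reactance X = X_L − X_C = -808 Ω
Z = 3060 − j808 Ω
|Z| = √(3060² + 808²) = 3160 Ω
I = V/|Z| = 8.03 mA
V_R = I·|Z_R| = 0.00803 × 3060 = 24.6 V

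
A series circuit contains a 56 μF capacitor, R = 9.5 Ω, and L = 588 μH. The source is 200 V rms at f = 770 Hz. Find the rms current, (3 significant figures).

21.0 A

ω = 2πf = 4838 rad/s
X_L = ωL = 2.84 Ω
X_C = 1/(ωC) = 3.69 Ω
Net reactance X = X_L − X_C = -0.846 Ω
Z = 9.50 − j0.846 Ω
|Z| = √(9.50² + 0.846²) = 9.54 Ω
I = V/|Z| = 200/9.54 = 21.0 A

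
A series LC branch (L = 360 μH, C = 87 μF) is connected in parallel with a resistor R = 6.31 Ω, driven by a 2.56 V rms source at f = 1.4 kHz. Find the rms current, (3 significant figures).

ω = 2πf = 8796 rad/s
X_L = ωL = 3.17 Ω
X_C = 1/(ωC) = 1.31 Ω
Branch 1: Z₁ = R = 6.31 Ω
Branch 2 (series LC): Z₂ = j(X_L − X_C) = j1.86 Ω
Parallel: Z = Z₁Z₂/(Z₁+Z₂), |Z| = 1.78 Ω, ∠Z = 73.6°
I = V/|Z| = 2.56/1.78 = 1.43 A

1.43 A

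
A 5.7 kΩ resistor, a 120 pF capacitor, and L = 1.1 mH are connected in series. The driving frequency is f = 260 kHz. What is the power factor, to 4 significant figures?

ω = 2πf = 1.634e+06 rad/s
X_L = ωL = 1797 Ω
X_C = 1/(ωC) = 5101 Ω
Net reactance X = X_L − X_C = -3304 Ω
Z = 5700 − j3304 Ω
|Z| = √(5700² + 3304²) = 6588 Ω
∠Z = arctan(-3304/5700) = -30.10°
cos φ = cos(-30.10°) = 0.8652

0.8652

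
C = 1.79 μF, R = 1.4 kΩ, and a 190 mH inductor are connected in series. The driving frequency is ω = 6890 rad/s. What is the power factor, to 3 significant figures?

X_L = ωL = 1310 Ω
X_C = 1/(ωC) = 81.1 Ω
Net reactance X = X_L − X_C = 1230 Ω
Z = 1400 + j1230 Ω
|Z| = √(1400² + 1230²) = 1860 Ω
∠Z = arctan(1230/1400) = 41.3°
cos φ = cos(41.3°) = 0.752

0.752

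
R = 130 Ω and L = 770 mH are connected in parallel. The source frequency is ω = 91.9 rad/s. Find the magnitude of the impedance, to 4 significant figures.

X_L = ωL = 70.76 Ω
Parallel: admittances add. Y = 1/R + 1/(jωL)
Y = (0.007692 − j0.01413) S
|Y| = 0.01609 S → |Z| = 1/|Y| = 62.15 Ω, ∠Z = −∠Y = 61.44°

62.15 Ω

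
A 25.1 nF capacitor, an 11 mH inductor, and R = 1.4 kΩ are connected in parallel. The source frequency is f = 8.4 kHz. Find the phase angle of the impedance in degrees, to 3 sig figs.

29.1°

ω = 2πf = 52780 rad/s
X_L = ωL = 581 Ω
X_C = 1/(ωC) = 755 Ω
Parallel: admittances add. Y = 1/R + 1/(jωL) + jωC
Y = (0.000714 − j0.000398) S
|Y| = 0.000818 S → |Z| = 1/|Y| = 1220 Ω, ∠Z = −∠Y = 29.1°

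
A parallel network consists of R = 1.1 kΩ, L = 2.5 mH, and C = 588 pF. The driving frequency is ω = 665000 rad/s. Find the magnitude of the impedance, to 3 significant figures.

X_L = ωL = 1660 Ω
X_C = 1/(ωC) = 2560 Ω
Parallel: admittances add. Y = 1/R + 1/(jωL) + jωC
Y = (0.000909 − j0.000210) S
|Y| = 0.000933 S → |Z| = 1/|Y| = 1070 Ω, ∠Z = −∠Y = 13.0°

1070 Ω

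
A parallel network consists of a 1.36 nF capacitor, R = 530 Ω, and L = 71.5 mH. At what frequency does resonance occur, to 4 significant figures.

ω₀ = 1/√(LC) = 1/√(0.0715 × 1.36e-09) = 101400 rad/s
f₀ = ω₀/(2π) = 16.14 kHz

16.14 kHz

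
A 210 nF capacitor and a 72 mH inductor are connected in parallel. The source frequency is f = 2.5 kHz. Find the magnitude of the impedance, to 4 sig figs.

ω = 2πf = 15710 rad/s
X_L = ωL = 1131 Ω
X_C = 1/(ωC) = 303.2 Ω
Parallel: admittances add. Y = 1/(jωL) + jωC
Y = (0 + j0.002414) S
|Y| = 0.002414 S → |Z| = 1/|Y| = 414.2 Ω, ∠Z = −∠Y = -90.00°

414.2 Ω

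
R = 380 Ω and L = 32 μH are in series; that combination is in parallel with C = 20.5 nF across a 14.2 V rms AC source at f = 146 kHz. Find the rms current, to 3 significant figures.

267 mA

ω = 2πf = 917300 rad/s
X_L = ωL = 29.4 Ω
X_C = 1/(ωC) = 53.2 Ω
Branch 1 (R+jX_L): Z₁ = 380 + j29.4 Ω, |Z₁| = 381 Ω
Branch 2 (−jX_C): Z₂ = −j53.2 Ω
Parallel: Z = Z₁Z₂/(Z₁+Z₂), |Z| = 53.2 Ω, ∠Z = -82.0°
I = V/|Z| = 14.2/53.2 = 267 mA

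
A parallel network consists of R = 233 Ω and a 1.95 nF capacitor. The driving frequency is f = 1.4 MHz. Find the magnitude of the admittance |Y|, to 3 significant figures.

ω = 2πf = 8.796e+06 rad/s
X_C = 1/(ωC) = 58.3 Ω
Parallel: admittances add. Y = 1/R + jωC
Y = (0.00429 + j0.0172) S
|Y| = 0.0177 S → |Z| = 1/|Y| = 56.6 Ω, ∠Z = −∠Y = -76.0°

17.7 mS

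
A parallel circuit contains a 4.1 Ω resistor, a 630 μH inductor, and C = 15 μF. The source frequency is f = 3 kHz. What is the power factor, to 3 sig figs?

0.776

ω = 2πf = 18850 rad/s
X_L = ωL = 11.9 Ω
X_C = 1/(ωC) = 3.54 Ω
Parallel: admittances add. Y = 1/R + 1/(jωL) + jωC
Y = (0.244 + j0.199) S
|Y| = 0.314 S → |Z| = 1/|Y| = 3.18 Ω, ∠Z = −∠Y = -39.1°
cos φ = cos(-39.1°) = 0.776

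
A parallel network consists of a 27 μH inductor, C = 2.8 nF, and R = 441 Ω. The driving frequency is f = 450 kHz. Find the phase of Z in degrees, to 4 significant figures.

66.37°

ω = 2πf = 2.827e+06 rad/s
X_L = ωL = 76.34 Ω
X_C = 1/(ωC) = 126.3 Ω
Parallel: admittances add. Y = 1/R + 1/(jωL) + jωC
Y = (0.002268 − j0.005182) S
|Y| = 0.005657 S → |Z| = 1/|Y| = 176.8 Ω, ∠Z = −∠Y = 66.37°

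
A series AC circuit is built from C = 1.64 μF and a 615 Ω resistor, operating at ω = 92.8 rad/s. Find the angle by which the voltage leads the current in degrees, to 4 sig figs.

X_C = 1/(ωC) = 6571 Ω
Z = 615.0 − j6571 Ω
|Z| = √(615.0² + 6571²) = 6599 Ω
∠Z = arctan(-6571/615.0) = -84.65°

-84.65°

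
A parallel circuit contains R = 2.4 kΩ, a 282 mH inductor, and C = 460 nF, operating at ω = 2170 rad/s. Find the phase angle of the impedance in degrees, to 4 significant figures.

56.77°

X_L = ωL = 611.9 Ω
X_C = 1/(ωC) = 1002 Ω
Parallel: admittances add. Y = 1/R + 1/(jωL) + jωC
Y = (0.0004167 − j0.0006359) S
|Y| = 0.0007603 S → |Z| = 1/|Y| = 1315 Ω, ∠Z = −∠Y = 56.77°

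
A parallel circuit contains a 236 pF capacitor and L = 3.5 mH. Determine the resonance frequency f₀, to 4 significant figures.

ω₀ = 1/√(LC) = 1/√(0.0035 × 2.36e-10) = 1.1e+06 rad/s
f₀ = ω₀/(2π) = 175.1 kHz

175.1 kHz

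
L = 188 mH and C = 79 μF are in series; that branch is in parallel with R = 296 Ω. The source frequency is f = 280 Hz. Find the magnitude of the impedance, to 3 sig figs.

ω = 2πf = 1759 rad/s
X_L = ωL = 331 Ω
X_C = 1/(ωC) = 7.20 Ω
Branch 1: Z₁ = R = 296 Ω
Branch 2 (series LC): Z₂ = j(X_L − X_C) = j324 Ω
Parallel: Z = Z₁Z₂/(Z₁+Z₂), |Z| = 218 Ω, ∠Z = 42.5°

218 Ω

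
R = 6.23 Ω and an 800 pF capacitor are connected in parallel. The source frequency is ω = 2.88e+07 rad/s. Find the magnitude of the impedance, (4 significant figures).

6.167 Ω

X_C = 1/(ωC) = 43.40 Ω
Parallel: admittances add. Y = 1/R + jωC
Y = (0.1605 + j0.02304) S
|Y| = 0.1622 S → |Z| = 1/|Y| = 6.167 Ω, ∠Z = −∠Y = -8.168°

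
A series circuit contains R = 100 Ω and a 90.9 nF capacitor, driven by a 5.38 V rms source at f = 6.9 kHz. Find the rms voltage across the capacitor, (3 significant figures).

ω = 2πf = 43350 rad/s
X_C = 1/(ωC) = 254 Ω
Z = 100 − j254 Ω
|Z| = √(100² + 254²) = 273 Ω
I = V/|Z| = 19.7 mA
V_C = I·|Z_C| = 0.0197 × 254 = 5.01 V

5.01 V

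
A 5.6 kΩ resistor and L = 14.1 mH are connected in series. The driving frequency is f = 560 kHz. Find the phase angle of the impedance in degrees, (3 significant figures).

83.6°

ω = 2πf = 3.519e+06 rad/s
X_L = ωL = 49600 Ω
Z = 5600 + j49600 Ω
|Z| = √(5600² + 49600²) = 49900 Ω
∠Z = arctan(49600/5600) = 83.6°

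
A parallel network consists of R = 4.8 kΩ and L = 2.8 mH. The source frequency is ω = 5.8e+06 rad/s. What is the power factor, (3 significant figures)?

0.959

X_L = ωL = 16200 Ω
Parallel: admittances add. Y = 1/R + 1/(jωL)
Y = (0.000208 − j6.16e-05) S
|Y| = 0.000217 S → |Z| = 1/|Y| = 4600 Ω, ∠Z = −∠Y = 16.5°
cos φ = cos(16.5°) = 0.959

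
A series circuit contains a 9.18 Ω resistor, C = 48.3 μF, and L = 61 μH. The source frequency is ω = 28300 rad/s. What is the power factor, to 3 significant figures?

X_L = ωL = 1.73 Ω
X_C = 1/(ωC) = 0.732 Ω
Net reactance X = X_L − X_C = 0.995 Ω
Z = 9.18 + j0.995 Ω
|Z| = √(9.18² + 0.995²) = 9.23 Ω
∠Z = arctan(0.995/9.18) = 6.18°
cos φ = cos(6.18°) = 0.994

0.994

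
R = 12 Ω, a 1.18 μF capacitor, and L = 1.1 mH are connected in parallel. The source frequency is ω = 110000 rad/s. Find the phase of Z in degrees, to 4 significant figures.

-55.56°

X_L = ωL = 121.0 Ω
X_C = 1/(ωC) = 7.704 Ω
Parallel: admittances add. Y = 1/R + 1/(jωL) + jωC
Y = (0.08333 + j0.1215) S
|Y| = 0.1474 S → |Z| = 1/|Y| = 6.786 Ω, ∠Z = −∠Y = -55.56°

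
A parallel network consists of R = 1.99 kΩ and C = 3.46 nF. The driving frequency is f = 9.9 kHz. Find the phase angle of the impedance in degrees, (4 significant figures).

-23.19°

ω = 2πf = 62200 rad/s
X_C = 1/(ωC) = 4646 Ω
Parallel: admittances add. Y = 1/R + jωC
Y = (0.0005025 + j0.0002152) S
|Y| = 0.0005467 S → |Z| = 1/|Y| = 1829 Ω, ∠Z = −∠Y = -23.19°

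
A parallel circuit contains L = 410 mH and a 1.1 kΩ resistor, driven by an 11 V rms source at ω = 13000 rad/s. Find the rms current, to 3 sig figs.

10.2 mA

X_L = ωL = 5330 Ω
Parallel: admittances add. Y = 1/R + 1/(jωL)
Y = (0.000909 − j0.000188) S
|Y| = 0.000928 S → |Z| = 1/|Y| = 1080 Ω, ∠Z = −∠Y = 11.7°
I = V/|Z| = 11/1080 = 10.2 mA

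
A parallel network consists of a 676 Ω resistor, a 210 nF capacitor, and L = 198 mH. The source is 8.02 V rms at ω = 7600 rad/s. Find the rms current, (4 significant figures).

X_L = ωL = 1505 Ω
X_C = 1/(ωC) = 626.6 Ω
Parallel: admittances add. Y = 1/R + 1/(jωL) + jωC
Y = (0.001479 + j0.0009315) S
|Y| = 0.001748 S → |Z| = 1/|Y| = 572.0 Ω, ∠Z = −∠Y = -32.20°
I = V/|Z| = 8.02/572.0 = 14.02 mA

14.02 mA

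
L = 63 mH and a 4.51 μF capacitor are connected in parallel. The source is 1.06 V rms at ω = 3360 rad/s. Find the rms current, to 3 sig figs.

11.1 mA

X_L = ωL = 212 Ω
X_C = 1/(ωC) = 66.0 Ω
Parallel: admittances add. Y = 1/(jωL) + jωC
Y = (0 + j0.0104) S
|Y| = 0.0104 S → |Z| = 1/|Y| = 95.9 Ω, ∠Z = −∠Y = -90.0°
I = V/|Z| = 1.06/95.9 = 11.1 mA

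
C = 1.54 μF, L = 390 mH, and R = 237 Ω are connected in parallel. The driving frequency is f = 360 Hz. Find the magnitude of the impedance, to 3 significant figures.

ω = 2πf = 2262 rad/s
X_L = ωL = 882 Ω
X_C = 1/(ωC) = 287 Ω
Parallel: admittances add. Y = 1/R + 1/(jωL) + jωC
Y = (0.00422 + j0.00235) S
|Y| = 0.00483 S → |Z| = 1/|Y| = 207 Ω, ∠Z = −∠Y = -29.1°

207 Ω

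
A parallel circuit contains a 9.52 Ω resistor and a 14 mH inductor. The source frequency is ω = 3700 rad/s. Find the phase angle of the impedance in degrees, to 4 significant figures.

10.41°

X_L = ωL = 51.80 Ω
Parallel: admittances add. Y = 1/R + 1/(jωL)
Y = (0.1050 − j0.01931) S
|Y| = 0.1068 S → |Z| = 1/|Y| = 9.363 Ω, ∠Z = −∠Y = 10.41°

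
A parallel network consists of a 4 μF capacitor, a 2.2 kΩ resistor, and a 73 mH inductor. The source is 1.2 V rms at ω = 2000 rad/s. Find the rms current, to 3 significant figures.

X_L = ωL = 146 Ω
X_C = 1/(ωC) = 125 Ω
Parallel: admittances add. Y = 1/R + 1/(jωL) + jωC
Y = (0.000455 + j0.00115) S
|Y| = 0.00124 S → |Z| = 1/|Y| = 808 Ω, ∠Z = −∠Y = -68.4°
I = V/|Z| = 1.2/808 = 1.48 mA

1.48 mA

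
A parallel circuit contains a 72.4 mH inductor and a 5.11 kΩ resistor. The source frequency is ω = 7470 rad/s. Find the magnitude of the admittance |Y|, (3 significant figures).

X_L = ωL = 541 Ω
Parallel: admittances add. Y = 1/R + 1/(jωL)
Y = (0.000196 − j0.00185) S
|Y| = 0.00186 S → |Z| = 1/|Y| = 538 Ω, ∠Z = −∠Y = 84.0°

1.86 mS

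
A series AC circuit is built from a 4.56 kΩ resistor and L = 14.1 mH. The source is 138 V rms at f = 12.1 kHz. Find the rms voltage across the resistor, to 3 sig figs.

134 V

ω = 2πf = 76030 rad/s
X_L = ωL = 1070 Ω
Z = 4560 + j1070 Ω
|Z| = √(4560² + 1070²) = 4680 Ω
I = V/|Z| = 29.5 mA
V_R = I·|Z_R| = 0.0295 × 4560 = 134 V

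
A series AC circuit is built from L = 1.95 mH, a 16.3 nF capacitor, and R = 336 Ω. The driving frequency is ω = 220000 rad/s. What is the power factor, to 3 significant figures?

X_L = ωL = 429 Ω
X_C = 1/(ωC) = 279 Ω
Net reactance X = X_L − X_C = 150 Ω
Z = 336 + j150 Ω
|Z| = √(336² + 150²) = 368 Ω
∠Z = arctan(150/336) = 24.1°
cos φ = cos(24.1°) = 0.913

0.913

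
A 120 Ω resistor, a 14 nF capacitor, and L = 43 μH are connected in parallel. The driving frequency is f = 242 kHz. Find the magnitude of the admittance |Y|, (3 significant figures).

10.3 mS

ω = 2πf = 1.521e+06 rad/s
X_L = ωL = 65.4 Ω
X_C = 1/(ωC) = 47.0 Ω
Parallel: admittances add. Y = 1/R + 1/(jωL) + jωC
Y = (0.00833 + j0.00599) S
|Y| = 0.0103 S → |Z| = 1/|Y| = 97.4 Ω, ∠Z = −∠Y = -35.7°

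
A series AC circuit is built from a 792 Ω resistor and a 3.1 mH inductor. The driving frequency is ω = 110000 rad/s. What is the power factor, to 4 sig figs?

X_L = ωL = 341.0 Ω
Z = 792.0 + j341.0 Ω
|Z| = √(792.0² + 341.0²) = 862.3 Ω
∠Z = arctan(341.0/792.0) = 23.29°
cos φ = cos(23.29°) = 0.9185

0.9185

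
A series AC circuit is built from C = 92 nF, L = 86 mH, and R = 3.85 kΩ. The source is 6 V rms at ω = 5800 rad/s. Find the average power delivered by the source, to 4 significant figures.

8.293 mW

X_L = ωL = 498.8 Ω
X_C = 1/(ωC) = 1874 Ω
Net reactance X = X_L − X_C = -1375 Ω
Z = 3850 − j1375 Ω
|Z| = √(3850² + 1375²) = 4088 Ω
∠Z = arctan(-1375/3850) = -19.66°
I = V/|Z| = 1.468 mA
P = VI cos φ = 6 × 0.001468 × cos(-19.66°) = 8.293 mW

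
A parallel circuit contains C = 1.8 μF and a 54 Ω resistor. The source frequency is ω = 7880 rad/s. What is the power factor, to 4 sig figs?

X_C = 1/(ωC) = 70.50 Ω
Parallel: admittances add. Y = 1/R + jωC
Y = (0.01852 + j0.01418) S
|Y| = 0.02333 S → |Z| = 1/|Y| = 42.87 Ω, ∠Z = −∠Y = -37.45°
cos φ = cos(-37.45°) = 0.7939

0.7939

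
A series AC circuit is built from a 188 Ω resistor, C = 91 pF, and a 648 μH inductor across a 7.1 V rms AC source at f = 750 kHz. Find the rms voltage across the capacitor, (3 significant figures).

ω = 2πf = 4.712e+06 rad/s
X_L = ωL = 3050 Ω
X_C = 1/(ωC) = 2330 Ω
Net reactance X = X_L − X_C = 722 Ω
Z = 188 + j722 Ω
|Z| = √(188² + 722²) = 746 Ω
I = V/|Z| = 9.52 mA
V_C = I·|Z_C| = 0.00952 × 2330 = 22.2 V

22.2 V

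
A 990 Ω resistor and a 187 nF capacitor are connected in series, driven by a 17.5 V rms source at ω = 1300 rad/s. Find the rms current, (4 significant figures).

4.136 mA

X_C = 1/(ωC) = 4114 Ω
Z = 990.0 − j4114 Ω
|Z| = √(990.0² + 4114²) = 4231 Ω
I = V/|Z| = 17.5/4231 = 4.136 mA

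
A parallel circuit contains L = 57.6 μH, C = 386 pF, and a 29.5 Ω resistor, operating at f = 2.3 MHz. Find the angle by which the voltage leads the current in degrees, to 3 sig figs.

ω = 2πf = 1.445e+07 rad/s
X_L = ωL = 832 Ω
X_C = 1/(ωC) = 179 Ω
Parallel: admittances add. Y = 1/R + 1/(jωL) + jωC
Y = (0.0339 + j0.00438) S
|Y| = 0.0342 S → |Z| = 1/|Y| = 29.3 Ω, ∠Z = −∠Y = -7.36°

-7.36°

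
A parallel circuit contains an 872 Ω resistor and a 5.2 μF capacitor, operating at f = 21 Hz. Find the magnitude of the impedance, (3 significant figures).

ω = 2πf = 131.9 rad/s
X_C = 1/(ωC) = 1460 Ω
Parallel: admittances add. Y = 1/R + jωC
Y = (0.00115 + j0.000686) S
|Y| = 0.00134 S → |Z| = 1/|Y| = 748 Ω, ∠Z = −∠Y = -30.9°

748 Ω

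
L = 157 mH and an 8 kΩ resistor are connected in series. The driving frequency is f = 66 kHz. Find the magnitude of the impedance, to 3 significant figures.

65600 Ω

ω = 2πf = 414700 rad/s
X_L = ωL = 65100 Ω
Z = 8000 + j65100 Ω
|Z| = √(8000² + 65100²) = 65600 Ω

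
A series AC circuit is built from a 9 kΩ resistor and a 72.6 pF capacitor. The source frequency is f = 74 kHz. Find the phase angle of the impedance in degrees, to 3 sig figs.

-73.1°

ω = 2πf = 465000 rad/s
X_C = 1/(ωC) = 29600 Ω
Z = 9000 − j29600 Ω
|Z| = √(9000² + 29600²) = 31000 Ω
∠Z = arctan(-29600/9000) = -73.1°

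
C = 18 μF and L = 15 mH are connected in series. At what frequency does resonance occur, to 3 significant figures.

306 Hz

ω₀ = 1/√(LC) = 1/√(0.015 × 1.8e-05) = 1925 rad/s
f₀ = ω₀/(2π) = 306 Hz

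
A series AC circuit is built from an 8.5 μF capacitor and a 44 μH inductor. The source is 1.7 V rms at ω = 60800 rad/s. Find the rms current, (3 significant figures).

2.30 A

X_L = ωL = 2.68 Ω
X_C = 1/(ωC) = 1.93 Ω
Net reactance X = X_L − X_C = 0.740 Ω
Z = j0.740 Ω
|Z| = √(0² + 0.740²) = 0.740 Ω
I = V/|Z| = 1.7/0.740 = 2.30 A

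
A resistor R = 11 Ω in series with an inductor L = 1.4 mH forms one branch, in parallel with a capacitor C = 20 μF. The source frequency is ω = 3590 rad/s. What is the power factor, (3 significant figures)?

0.895

X_L = ωL = 5.03 Ω
X_C = 1/(ωC) = 13.9 Ω
Branch 1 (R+jX_L): Z₁ = 11.0 + j5.03 Ω, |Z₁| = 12.1 Ω
Branch 2 (−jX_C): Z₂ = −j13.9 Ω
Parallel: Z = Z₁Z₂/(Z₁+Z₂), |Z| = 11.9 Ω, ∠Z = -26.5°
cos φ = cos(-26.5°) = 0.895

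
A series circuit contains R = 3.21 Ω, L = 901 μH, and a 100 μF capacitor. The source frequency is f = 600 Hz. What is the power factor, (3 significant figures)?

ω = 2πf = 3770 rad/s
X_L = ωL = 3.40 Ω
X_C = 1/(ωC) = 2.65 Ω
Net reactance X = X_L − X_C = 0.744 Ω
Z = 3.21 + j0.744 Ω
|Z| = √(3.21² + 0.744²) = 3.30 Ω
∠Z = arctan(0.744/3.21) = 13.1°
cos φ = cos(13.1°) = 0.974

0.974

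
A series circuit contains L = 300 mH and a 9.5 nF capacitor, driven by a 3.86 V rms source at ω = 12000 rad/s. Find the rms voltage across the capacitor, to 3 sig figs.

6.55 V

X_L = ωL = 3600 Ω
X_C = 1/(ωC) = 8770 Ω
Net reactance X = X_L − X_C = -5170 Ω
Z = − j5170 Ω
|Z| = √(0² + 5170²) = 5170 Ω
I = V/|Z| = 746 μA
V_C = I·|Z_C| = 0.000746 × 8770 = 6.55 V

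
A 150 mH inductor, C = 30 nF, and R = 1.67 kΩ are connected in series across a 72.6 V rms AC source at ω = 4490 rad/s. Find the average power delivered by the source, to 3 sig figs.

X_L = ωL = 674 Ω
X_C = 1/(ωC) = 7420 Ω
Net reactance X = X_L − X_C = -6750 Ω
Z = 1670 − j6750 Ω
|Z| = √(1670² + 6750²) = 6950 Ω
∠Z = arctan(-6750/1670) = -76.1°
I = V/|Z| = 10.4 mA
P = VI cos φ = 72.6 × 0.0104 × cos(-76.1°) = 182 mW

182 mW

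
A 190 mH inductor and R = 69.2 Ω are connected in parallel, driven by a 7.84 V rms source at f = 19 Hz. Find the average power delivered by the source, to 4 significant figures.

ω = 2πf = 119.4 rad/s
X_L = ωL = 22.68 Ω
Parallel: admittances add. Y = 1/R + 1/(jωL)
Y = (0.01445 − j0.04409) S
|Y| = 0.04640 S → |Z| = 1/|Y| = 21.55 Ω, ∠Z = −∠Y = 71.85°
I = V/|Z| = 363.7 mA
P = VI cos φ = 7.84 × 0.3637 × cos(71.85°) = 888.2 mW

888.2 mW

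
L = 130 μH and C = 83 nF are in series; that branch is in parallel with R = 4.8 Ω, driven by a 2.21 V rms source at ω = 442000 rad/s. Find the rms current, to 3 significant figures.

X_L = ωL = 57.5 Ω
X_C = 1/(ωC) = 27.3 Ω
Branch 1: Z₁ = R = 4.80 Ω
Branch 2 (series LC): Z₂ = j(X_L − X_C) = j30.2 Ω
Parallel: Z = Z₁Z₂/(Z₁+Z₂), |Z| = 4.74 Ω, ∠Z = 9.03°
I = V/|Z| = 2.21/4.74 = 466 mA

466 mA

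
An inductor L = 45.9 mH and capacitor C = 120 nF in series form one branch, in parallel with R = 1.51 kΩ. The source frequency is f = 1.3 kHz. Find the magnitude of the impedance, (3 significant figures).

593 Ω

ω = 2πf = 8168 rad/s
X_L = ωL = 375 Ω
X_C = 1/(ωC) = 1020 Ω
Branch 1: Z₁ = R = 1510 Ω
Branch 2 (series LC): Z₂ = j(X_L − X_C) = −j645 Ω
Parallel: Z = Z₁Z₂/(Z₁+Z₂), |Z| = 593 Ω, ∠Z = -66.9°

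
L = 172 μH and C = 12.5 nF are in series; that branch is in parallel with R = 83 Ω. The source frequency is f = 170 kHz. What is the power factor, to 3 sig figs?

0.795

ω = 2πf = 1.068e+06 rad/s
X_L = ωL = 184 Ω
X_C = 1/(ωC) = 74.9 Ω
Branch 1: Z₁ = R = 83.0 Ω
Branch 2 (series LC): Z₂ = j(X_L − X_C) = j109 Ω
Parallel: Z = Z₁Z₂/(Z₁+Z₂), |Z| = 66.0 Ω, ∠Z = 37.3°
cos φ = cos(37.3°) = 0.795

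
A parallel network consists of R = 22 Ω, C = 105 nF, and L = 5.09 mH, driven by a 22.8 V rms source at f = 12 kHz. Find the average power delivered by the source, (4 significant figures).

23.63 W

ω = 2πf = 75400 rad/s
X_L = ωL = 383.8 Ω
X_C = 1/(ωC) = 126.3 Ω
Parallel: admittances add. Y = 1/R + 1/(jωL) + jωC
Y = (0.04545 + j0.005311) S
|Y| = 0.04576 S → |Z| = 1/|Y| = 21.85 Ω, ∠Z = −∠Y = -6.665°
I = V/|Z| = 1.043 A
P = VI cos φ = 22.8 × 1.043 × cos(-6.665°) = 23.63 W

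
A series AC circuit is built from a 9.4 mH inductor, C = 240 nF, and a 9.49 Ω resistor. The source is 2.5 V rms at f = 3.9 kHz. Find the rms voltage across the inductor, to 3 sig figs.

9.43 V

ω = 2πf = 24500 rad/s
X_L = ωL = 230 Ω
X_C = 1/(ωC) = 170 Ω
Net reactance X = X_L − X_C = 60.3 Ω
Z = 9.49 + j60.3 Ω
|Z| = √(9.49² + 60.3²) = 61.0 Ω
I = V/|Z| = 41.0 mA
V_L = I·|Z_L| = 0.0410 × 230 = 9.43 V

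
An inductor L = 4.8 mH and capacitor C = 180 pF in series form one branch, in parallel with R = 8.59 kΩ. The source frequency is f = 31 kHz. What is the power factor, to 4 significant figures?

ω = 2πf = 194800 rad/s
X_L = ωL = 934.9 Ω
X_C = 1/(ωC) = 28520 Ω
Branch 1: Z₁ = R = 8590 Ω
Branch 2 (series LC): Z₂ = j(X_L − X_C) = −j27590 Ω
Parallel: Z = Z₁Z₂/(Z₁+Z₂), |Z| = 8202 Ω, ∠Z = -17.30°
cos φ = cos(-17.30°) = 0.9548

0.9548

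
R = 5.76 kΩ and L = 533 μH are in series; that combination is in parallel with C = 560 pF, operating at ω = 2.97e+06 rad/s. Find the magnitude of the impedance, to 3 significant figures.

615 Ω

X_L = ωL = 1580 Ω
X_C = 1/(ωC) = 601 Ω
Branch 1 (R+jX_L): Z₁ = 5760 + j1580 Ω, |Z₁| = 5970 Ω
Branch 2 (−jX_C): Z₂ = −j601 Ω
Parallel: Z = Z₁Z₂/(Z₁+Z₂), |Z| = 615 Ω, ∠Z = -84.3°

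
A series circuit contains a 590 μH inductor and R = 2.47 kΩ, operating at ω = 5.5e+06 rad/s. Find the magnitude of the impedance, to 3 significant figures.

X_L = ωL = 3240 Ω
Z = 2470 + j3240 Ω
|Z| = √(2470² + 3240²) = 4080 Ω

4080 Ω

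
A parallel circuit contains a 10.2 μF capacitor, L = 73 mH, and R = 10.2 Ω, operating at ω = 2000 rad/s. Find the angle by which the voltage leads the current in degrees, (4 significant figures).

-7.869°

X_L = ωL = 146.0 Ω
X_C = 1/(ωC) = 49.02 Ω
Parallel: admittances add. Y = 1/R + 1/(jωL) + jωC
Y = (0.09804 + j0.01355) S
|Y| = 0.09897 S → |Z| = 1/|Y| = 10.10 Ω, ∠Z = −∠Y = -7.869°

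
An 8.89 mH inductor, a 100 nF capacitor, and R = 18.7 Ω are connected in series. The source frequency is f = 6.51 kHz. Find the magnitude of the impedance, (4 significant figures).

ω = 2πf = 40900 rad/s
X_L = ωL = 363.6 Ω
X_C = 1/(ωC) = 244.5 Ω
Net reactance X = X_L − X_C = 119.2 Ω
Z = 18.70 + j119.2 Ω
|Z| = √(18.70² + 119.2²) = 120.6 Ω

120.6 Ω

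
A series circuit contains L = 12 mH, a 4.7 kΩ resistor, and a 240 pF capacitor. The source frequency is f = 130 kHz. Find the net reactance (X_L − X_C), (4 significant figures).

ω = 2πf = 816800 rad/s
X_L = ωL = 9802 Ω
X_C = 1/(ωC) = 5101 Ω
X = 9802 − 5101 = 4701 Ω

4701 Ω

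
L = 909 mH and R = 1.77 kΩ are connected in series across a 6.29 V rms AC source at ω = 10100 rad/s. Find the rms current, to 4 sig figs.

672.7 μA

X_L = ωL = 9181 Ω
Z = 1770 + j9181 Ω
|Z| = √(1770² + 9181²) = 9350 Ω
I = V/|Z| = 6.29/9350 = 672.7 μA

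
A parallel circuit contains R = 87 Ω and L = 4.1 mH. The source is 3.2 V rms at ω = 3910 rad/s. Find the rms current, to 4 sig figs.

X_L = ωL = 16.03 Ω
Parallel: admittances add. Y = 1/R + 1/(jωL)
Y = (0.01149 − j0.06238) S
|Y| = 0.06343 S → |Z| = 1/|Y| = 15.77 Ω, ∠Z = −∠Y = 79.56°
I = V/|Z| = 3.2/15.77 = 203.0 mA

203.0 mA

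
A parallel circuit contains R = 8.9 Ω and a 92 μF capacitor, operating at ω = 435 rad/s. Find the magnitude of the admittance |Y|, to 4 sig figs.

X_C = 1/(ωC) = 24.99 Ω
Parallel: admittances add. Y = 1/R + jωC
Y = (0.1124 + j0.04002) S
|Y| = 0.1193 S → |Z| = 1/|Y| = 8.384 Ω, ∠Z = −∠Y = -19.60°

119.3 mS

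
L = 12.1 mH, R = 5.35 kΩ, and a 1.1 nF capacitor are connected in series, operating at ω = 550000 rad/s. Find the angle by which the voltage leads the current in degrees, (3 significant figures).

43.1°

X_L = ωL = 6660 Ω
X_C = 1/(ωC) = 1650 Ω
Net reactance X = X_L − X_C = 5000 Ω
Z = 5350 + j5000 Ω
|Z| = √(5350² + 5000²) = 7320 Ω
∠Z = arctan(5000/5350) = 43.1°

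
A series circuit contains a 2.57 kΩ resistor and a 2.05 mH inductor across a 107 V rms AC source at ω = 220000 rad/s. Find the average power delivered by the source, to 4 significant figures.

X_L = ωL = 451.0 Ω
Z = 2570 + j451.0 Ω
|Z| = √(2570² + 451.0²) = 2609 Ω
∠Z = arctan(451.0/2570) = 9.953°
I = V/|Z| = 41.01 mA
P = VI cos φ = 107 × 0.04101 × cos(9.953°) = 4.322 W

4.322 W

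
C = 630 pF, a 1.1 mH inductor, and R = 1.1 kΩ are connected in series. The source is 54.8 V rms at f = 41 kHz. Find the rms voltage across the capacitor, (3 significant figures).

56.5 V

ω = 2πf = 257600 rad/s
X_L = ωL = 283 Ω
X_C = 1/(ωC) = 6160 Ω
Net reactance X = X_L − X_C = -5880 Ω
Z = 1100 − j5880 Ω
|Z| = √(1100² + 5880²) = 5980 Ω
I = V/|Z| = 9.16 mA
V_C = I·|Z_C| = 0.00916 × 6160 = 56.5 V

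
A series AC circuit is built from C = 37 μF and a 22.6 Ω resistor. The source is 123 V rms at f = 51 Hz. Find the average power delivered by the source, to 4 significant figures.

ω = 2πf = 320.4 rad/s
X_C = 1/(ωC) = 84.34 Ω
Z = 22.60 − j84.34 Ω
|Z| = √(22.60² + 84.34²) = 87.32 Ω
∠Z = arctan(-84.34/22.60) = -75.00°
I = V/|Z| = 1.409 A
P = VI cos φ = 123 × 1.409 × cos(-75.00°) = 44.84 W

44.84 W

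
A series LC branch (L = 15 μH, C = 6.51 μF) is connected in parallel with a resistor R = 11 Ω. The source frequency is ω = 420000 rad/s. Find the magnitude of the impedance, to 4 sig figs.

X_L = ωL = 6.300 Ω
X_C = 1/(ωC) = 0.3657 Ω
Branch 1: Z₁ = R = 11.00 Ω
Branch 2 (series LC): Z₂ = j(X_L − X_C) = j5.934 Ω
Parallel: Z = Z₁Z₂/(Z₁+Z₂), |Z| = 5.223 Ω, ∠Z = 61.65°

5.223 Ω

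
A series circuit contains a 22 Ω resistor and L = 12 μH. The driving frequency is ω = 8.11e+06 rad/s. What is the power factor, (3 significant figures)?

X_L = ωL = 97.3 Ω
Z = 22.0 + j97.3 Ω
|Z| = √(22.0² + 97.3²) = 99.8 Ω
∠Z = arctan(97.3/22.0) = 77.3°
cos φ = cos(77.3°) = 0.220

0.220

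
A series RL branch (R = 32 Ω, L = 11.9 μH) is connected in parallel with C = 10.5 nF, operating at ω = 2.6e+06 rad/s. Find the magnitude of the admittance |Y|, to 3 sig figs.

X_L = ωL = 30.9 Ω
X_C = 1/(ωC) = 36.6 Ω
Branch 1 (R+jX_L): Z₁ = 32.0 + j30.9 Ω, |Z₁| = 44.5 Ω
Branch 2 (−jX_C): Z₂ = −j36.6 Ω
Parallel: Z = Z₁Z₂/(Z₁+Z₂), |Z| = 50.2 Ω, ∠Z = -35.9°
|Y| = 1/|Z| = 19.9 mS

19.9 mS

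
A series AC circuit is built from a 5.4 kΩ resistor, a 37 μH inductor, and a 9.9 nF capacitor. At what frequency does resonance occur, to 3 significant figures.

263 kHz

ω₀ = 1/√(LC) = 1/√(3.7e-05 × 9.9e-09) = 1.652e+06 rad/s
f₀ = ω₀/(2π) = 263 kHz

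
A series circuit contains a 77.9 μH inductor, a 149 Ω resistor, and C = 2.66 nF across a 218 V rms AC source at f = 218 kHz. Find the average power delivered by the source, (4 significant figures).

ω = 2πf = 1.37e+06 rad/s
X_L = ωL = 106.7 Ω
X_C = 1/(ωC) = 274.5 Ω
Net reactance X = X_L − X_C = -167.8 Ω
Z = 149.0 − j167.8 Ω
|Z| = √(149.0² + 167.8²) = 224.4 Ω
∠Z = arctan(-167.8/149.0) = -48.39°
I = V/|Z| = 971.6 mA
P = VI cos φ = 218 × 0.9716 × cos(-48.39°) = 140.7 W

140.7 W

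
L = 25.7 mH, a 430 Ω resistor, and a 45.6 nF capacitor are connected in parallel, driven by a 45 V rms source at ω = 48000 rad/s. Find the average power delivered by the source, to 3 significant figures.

4.71 W

X_L = ωL = 1230 Ω
X_C = 1/(ωC) = 457 Ω
Parallel: admittances add. Y = 1/R + 1/(jωL) + jωC
Y = (0.00233 + j0.00138) S
|Y| = 0.00270 S → |Z| = 1/|Y| = 370 Ω, ∠Z = −∠Y = -30.7°
I = V/|Z| = 122 mA
P = VI cos φ = 45 × 0.122 × cos(-30.7°) = 4.71 W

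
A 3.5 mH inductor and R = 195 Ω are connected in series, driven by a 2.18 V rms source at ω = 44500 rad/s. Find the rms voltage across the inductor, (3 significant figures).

1.36 V

X_L = ωL = 156 Ω
Z = 195 + j156 Ω
|Z| = √(195² + 156²) = 250 Ω
I = V/|Z| = 8.74 mA
V_L = I·|Z_L| = 0.00874 × 156 = 1.36 V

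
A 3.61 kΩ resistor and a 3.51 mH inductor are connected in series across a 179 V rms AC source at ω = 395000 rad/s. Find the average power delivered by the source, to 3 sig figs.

X_L = ωL = 1390 Ω
Z = 3610 + j1390 Ω
|Z| = √(3610² + 1390²) = 3870 Ω
∠Z = arctan(1390/3610) = 21.0°
I = V/|Z| = 46.3 mA
P = VI cos φ = 179 × 0.0463 × cos(21.0°) = 7.73 W

7.73 W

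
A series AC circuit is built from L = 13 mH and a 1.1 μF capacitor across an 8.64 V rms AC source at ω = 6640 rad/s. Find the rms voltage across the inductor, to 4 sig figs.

14.74 V

X_L = ωL = 86.32 Ω
X_C = 1/(ωC) = 136.9 Ω
Net reactance X = X_L − X_C = -50.59 Ω
Z = − j50.59 Ω
|Z| = √(0² + 50.59²) = 50.59 Ω
I = V/|Z| = 170.8 mA
V_L = I·|Z_L| = 0.1708 × 86.32 = 14.74 V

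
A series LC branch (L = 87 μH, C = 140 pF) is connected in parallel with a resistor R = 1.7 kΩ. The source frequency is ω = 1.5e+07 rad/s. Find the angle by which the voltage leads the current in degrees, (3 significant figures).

X_L = ωL = 1300 Ω
X_C = 1/(ωC) = 476 Ω
Branch 1: Z₁ = R = 1700 Ω
Branch 2 (series LC): Z₂ = j(X_L − X_C) = j829 Ω
Parallel: Z = Z₁Z₂/(Z₁+Z₂), |Z| = 745 Ω, ∠Z = 64.0°

64.0°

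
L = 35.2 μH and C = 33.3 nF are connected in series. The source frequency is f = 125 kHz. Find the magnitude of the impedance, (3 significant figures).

10.6 Ω

ω = 2πf = 785400 rad/s
X_L = ωL = 27.6 Ω
X_C = 1/(ωC) = 38.2 Ω
Net reactance X = X_L − X_C = -10.6 Ω
Z = − j10.6 Ω
|Z| = √(0² + 10.6²) = 10.6 Ω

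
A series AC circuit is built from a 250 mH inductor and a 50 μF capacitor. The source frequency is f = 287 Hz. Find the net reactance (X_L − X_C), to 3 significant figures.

440 Ω

ω = 2πf = 1803 rad/s
X_L = ωL = 451 Ω
X_C = 1/(ωC) = 11.1 Ω
X = 451 − 11.1 = 440 Ω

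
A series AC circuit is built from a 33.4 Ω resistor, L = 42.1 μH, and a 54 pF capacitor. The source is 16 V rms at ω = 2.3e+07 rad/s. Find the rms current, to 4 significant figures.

96.08 mA

X_L = ωL = 968.3 Ω
X_C = 1/(ωC) = 805.2 Ω
Net reactance X = X_L − X_C = 163.1 Ω
Z = 33.40 + j163.1 Ω
|Z| = √(33.40² + 163.1²) = 166.5 Ω
I = V/|Z| = 16/166.5 = 96.08 mA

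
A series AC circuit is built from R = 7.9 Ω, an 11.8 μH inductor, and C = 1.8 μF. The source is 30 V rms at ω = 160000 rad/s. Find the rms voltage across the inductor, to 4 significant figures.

X_L = ωL = 1.888 Ω
X_C = 1/(ωC) = 3.472 Ω
Net reactance X = X_L − X_C = -1.584 Ω
Z = 7.900 − j1.584 Ω
|Z| = √(7.900² + 1.584²) = 8.057 Ω
I = V/|Z| = 3.723 A
V_L = I·|Z_L| = 3.723 × 1.888 = 7.030 V

7.030 V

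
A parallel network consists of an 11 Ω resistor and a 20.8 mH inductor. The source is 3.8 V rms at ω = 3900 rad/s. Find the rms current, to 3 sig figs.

X_L = ωL = 81.1 Ω
Parallel: admittances add. Y = 1/R + 1/(jωL)
Y = (0.0909 − j0.0123) S
|Y| = 0.0917 S → |Z| = 1/|Y| = 10.9 Ω, ∠Z = −∠Y = 7.72°
I = V/|Z| = 3.8/10.9 = 349 mA

349 mA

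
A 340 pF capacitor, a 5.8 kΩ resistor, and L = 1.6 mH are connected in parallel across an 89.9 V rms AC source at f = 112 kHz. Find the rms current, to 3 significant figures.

ω = 2πf = 703700 rad/s
X_L = ωL = 1130 Ω
X_C = 1/(ωC) = 4180 Ω
Parallel: admittances add. Y = 1/R + 1/(jωL) + jωC
Y = (0.000172 − j0.000649) S
|Y| = 0.000671 S → |Z| = 1/|Y| = 1490 Ω, ∠Z = −∠Y = 75.1°
I = V/|Z| = 89.9/1490 = 60.4 mA

60.4 mA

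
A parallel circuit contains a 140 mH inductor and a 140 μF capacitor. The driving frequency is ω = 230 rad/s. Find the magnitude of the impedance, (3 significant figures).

874 Ω

X_L = ωL = 32.2 Ω
X_C = 1/(ωC) = 31.1 Ω
Parallel: admittances add. Y = 1/(jωL) + jωC
Y = (0 + j0.00114) S
|Y| = 0.00114 S → |Z| = 1/|Y| = 874 Ω, ∠Z = −∠Y = -90.0°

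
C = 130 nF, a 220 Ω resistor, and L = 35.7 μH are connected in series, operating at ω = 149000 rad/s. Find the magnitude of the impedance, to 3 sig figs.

225 Ω

X_L = ωL = 5.32 Ω
X_C = 1/(ωC) = 51.6 Ω
Net reactance X = X_L − X_C = -46.3 Ω
Z = 220 − j46.3 Ω
|Z| = √(220² + 46.3²) = 225 Ω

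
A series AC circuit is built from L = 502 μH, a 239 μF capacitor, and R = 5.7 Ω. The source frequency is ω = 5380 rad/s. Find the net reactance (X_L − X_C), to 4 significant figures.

1.923 Ω

X_L = ωL = 2.701 Ω
X_C = 1/(ωC) = 0.7777 Ω
X = 2.701 − 0.7777 = 1.923 Ω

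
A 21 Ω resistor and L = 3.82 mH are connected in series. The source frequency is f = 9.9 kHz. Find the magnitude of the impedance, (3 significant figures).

239 Ω

ω = 2πf = 62200 rad/s
X_L = ωL = 238 Ω
Z = 21.0 + j238 Ω
|Z| = √(21.0² + 238²) = 239 Ω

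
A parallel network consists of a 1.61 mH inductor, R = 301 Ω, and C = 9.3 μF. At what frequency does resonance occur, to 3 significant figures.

ω₀ = 1/√(LC) = 1/√(0.00161 × 9.3e-06) = 8172 rad/s
f₀ = ω₀/(2π) = 1.30 kHz

1.30 kHz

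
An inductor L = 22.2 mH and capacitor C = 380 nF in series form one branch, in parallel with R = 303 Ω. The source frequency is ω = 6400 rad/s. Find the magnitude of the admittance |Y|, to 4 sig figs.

4.970 mS

X_L = ωL = 142.1 Ω
X_C = 1/(ωC) = 411.2 Ω
Branch 1: Z₁ = R = 303.0 Ω
Branch 2 (series LC): Z₂ = j(X_L − X_C) = −j269.1 Ω
Parallel: Z = Z₁Z₂/(Z₁+Z₂), |Z| = 201.2 Ω, ∠Z = -48.39°
|Y| = 1/|Z| = 4.970 mS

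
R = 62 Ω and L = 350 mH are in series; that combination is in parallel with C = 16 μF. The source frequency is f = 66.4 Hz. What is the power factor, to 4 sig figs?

ω = 2πf = 417.2 rad/s
X_L = ωL = 146.0 Ω
X_C = 1/(ωC) = 149.8 Ω
Branch 1 (R+jX_L): Z₁ = 62.00 + j146.0 Ω, |Z₁| = 158.6 Ω
Branch 2 (−jX_C): Z₂ = −j149.8 Ω
Parallel: Z = Z₁Z₂/(Z₁+Z₂), |Z| = 382.6 Ω, ∠Z = -19.51°
cos φ = cos(-19.51°) = 0.9426

0.9426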